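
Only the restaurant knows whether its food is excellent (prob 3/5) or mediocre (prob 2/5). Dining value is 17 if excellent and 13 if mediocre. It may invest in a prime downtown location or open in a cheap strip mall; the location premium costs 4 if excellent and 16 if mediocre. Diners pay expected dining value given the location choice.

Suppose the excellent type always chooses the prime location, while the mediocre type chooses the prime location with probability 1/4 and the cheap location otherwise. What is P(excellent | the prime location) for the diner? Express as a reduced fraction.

P(the prime location) = (3/5)·1 + (2/5)·(1/4) = 7/10.
By Bayes' rule, P(excellent | the prime location) = (3/5) / (7/10) = 6/7.

6/7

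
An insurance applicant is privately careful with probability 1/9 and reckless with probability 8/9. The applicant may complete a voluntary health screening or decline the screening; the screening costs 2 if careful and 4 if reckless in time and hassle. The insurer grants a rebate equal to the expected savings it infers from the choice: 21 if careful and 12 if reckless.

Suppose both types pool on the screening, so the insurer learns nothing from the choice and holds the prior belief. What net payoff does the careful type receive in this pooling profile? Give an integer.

Pooled rebate = 1/9·21 + 8/9·12 = 13.
careful pays cost 2 for the screening, so net payoff = 13 − 2 = 11.

11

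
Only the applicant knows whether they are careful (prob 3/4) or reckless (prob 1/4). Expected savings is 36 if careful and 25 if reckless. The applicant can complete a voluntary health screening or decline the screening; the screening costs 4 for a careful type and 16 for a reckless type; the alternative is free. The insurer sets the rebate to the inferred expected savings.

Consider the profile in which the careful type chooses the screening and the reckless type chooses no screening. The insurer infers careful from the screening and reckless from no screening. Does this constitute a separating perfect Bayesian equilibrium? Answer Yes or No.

Yes

Under these beliefs, the screening earns rebate 36 and no screening earns rebate 25.
careful: the screening nets 36 − 4 = 32; no screening nets 25. careful prefers the screening.
reckless: the screening nets 36 − 16 = 20; no screening nets 25. reckless prefers no screening.
Neither type deviates, so the separating profile is an equilibrium.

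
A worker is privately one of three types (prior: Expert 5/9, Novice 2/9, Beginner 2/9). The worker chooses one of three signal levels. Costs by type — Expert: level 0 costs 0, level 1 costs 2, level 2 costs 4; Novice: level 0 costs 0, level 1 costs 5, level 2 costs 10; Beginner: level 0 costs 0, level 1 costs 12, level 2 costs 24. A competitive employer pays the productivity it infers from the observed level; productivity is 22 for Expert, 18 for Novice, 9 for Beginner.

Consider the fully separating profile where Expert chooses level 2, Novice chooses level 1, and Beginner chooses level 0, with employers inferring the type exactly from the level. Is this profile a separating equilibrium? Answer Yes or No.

Yes

Separating wages: level 2 → 22, level 1 → 18, level 0 → 9.
Expert (assigned level 2): level 0: 9 − 0 = 9; level 1: 18 − 2 = 16; level 2: 22 − 4 = 18. Expert stays.
Novice (assigned level 1): level 0: 9 − 0 = 9; level 1: 18 − 5 = 13; level 2: 22 − 10 = 12. Novice stays.
Beginner (assigned level 0): level 0: 9 − 0 = 9; level 1: 18 − 12 = 6; level 2: 22 − 24 = -2. Beginner stays.
Every type prefers its assigned level; separation holds.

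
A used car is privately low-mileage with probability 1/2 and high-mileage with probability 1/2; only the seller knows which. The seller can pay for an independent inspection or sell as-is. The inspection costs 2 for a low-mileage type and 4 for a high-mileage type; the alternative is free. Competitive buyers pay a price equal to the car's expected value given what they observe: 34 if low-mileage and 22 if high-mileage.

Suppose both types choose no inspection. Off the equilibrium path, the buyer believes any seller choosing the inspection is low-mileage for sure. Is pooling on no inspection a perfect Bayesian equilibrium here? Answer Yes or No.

No

On path, the buyer holds the prior and pays 1/2·34 + 1/2·22 = 28. Off path (the inspection), believing low-mileage, it pays 34.
low-mileage: no inspection nets 28; the inspection nets 34 − 2 = 32. low-mileage would deviate.
high-mileage: no inspection nets 28; the inspection nets 34 − 4 = 30. high-mileage would deviate.
A type deviates, so pooling fails.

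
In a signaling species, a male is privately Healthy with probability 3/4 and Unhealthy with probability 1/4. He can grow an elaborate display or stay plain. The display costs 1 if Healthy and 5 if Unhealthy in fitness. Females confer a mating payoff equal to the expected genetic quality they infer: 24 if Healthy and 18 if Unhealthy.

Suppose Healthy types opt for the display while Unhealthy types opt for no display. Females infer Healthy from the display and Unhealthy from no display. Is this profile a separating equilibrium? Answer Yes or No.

No

Under these beliefs, the display earns mating payoff 24 and no display earns mating payoff 18.
Healthy: the display nets 24 − 1 = 23; no display nets 18. Healthy prefers the display.
Unhealthy: the display nets 24 − 5 = 19; no display nets 18. Unhealthy would deviate to the display.
Unhealthy has a profitable deviation, so the profile is not an equilibrium.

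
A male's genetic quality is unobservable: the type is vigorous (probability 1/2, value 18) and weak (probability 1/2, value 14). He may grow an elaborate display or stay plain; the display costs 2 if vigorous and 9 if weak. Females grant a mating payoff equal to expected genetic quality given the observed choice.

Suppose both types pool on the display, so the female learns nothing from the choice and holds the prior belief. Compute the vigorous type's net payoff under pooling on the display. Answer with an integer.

14

Pooled mating payoff = 1/2·18 + 1/2·14 = 16.
vigorous pays cost 2 for the display, so net payoff = 16 − 2 = 14.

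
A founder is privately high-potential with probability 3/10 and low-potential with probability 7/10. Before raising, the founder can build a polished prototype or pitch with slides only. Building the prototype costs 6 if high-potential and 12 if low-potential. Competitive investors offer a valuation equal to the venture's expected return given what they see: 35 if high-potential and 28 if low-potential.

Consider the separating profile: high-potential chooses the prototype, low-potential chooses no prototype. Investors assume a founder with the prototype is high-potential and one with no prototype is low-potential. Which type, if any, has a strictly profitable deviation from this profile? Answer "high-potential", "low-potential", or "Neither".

Neither

The prototype pays 35; no prototype pays 28.
high-potential: assigned the prototype, nets 35 − 6 = 29; deviating to no prototype nets 28.
low-potential: assigned no prototype, nets 28; deviating to the prototype nets 35 − 12 = 23.
Both types strictly prefer their assigned action; no profitable deviation.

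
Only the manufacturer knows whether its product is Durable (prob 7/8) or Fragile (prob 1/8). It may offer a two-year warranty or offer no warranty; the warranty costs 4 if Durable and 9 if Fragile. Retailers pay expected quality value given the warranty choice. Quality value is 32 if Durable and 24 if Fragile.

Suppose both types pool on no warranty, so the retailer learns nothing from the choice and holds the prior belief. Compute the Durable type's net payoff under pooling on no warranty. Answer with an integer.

Pooled price = 7/8·32 + 1/8·24 = 31.
Durable pays no cost for no warranty, so net payoff = 31.

31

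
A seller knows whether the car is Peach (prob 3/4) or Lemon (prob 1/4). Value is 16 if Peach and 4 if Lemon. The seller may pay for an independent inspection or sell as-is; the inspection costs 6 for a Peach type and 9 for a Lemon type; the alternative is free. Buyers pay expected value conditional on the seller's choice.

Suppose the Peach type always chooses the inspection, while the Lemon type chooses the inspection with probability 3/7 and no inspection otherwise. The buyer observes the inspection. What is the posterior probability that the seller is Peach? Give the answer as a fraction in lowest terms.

P(the inspection) = (3/4)·1 + (1/4)·(3/7) = 6/7.
By Bayes' rule, P(Peach | the inspection) = (3/4) / (6/7) = 7/8.

7/8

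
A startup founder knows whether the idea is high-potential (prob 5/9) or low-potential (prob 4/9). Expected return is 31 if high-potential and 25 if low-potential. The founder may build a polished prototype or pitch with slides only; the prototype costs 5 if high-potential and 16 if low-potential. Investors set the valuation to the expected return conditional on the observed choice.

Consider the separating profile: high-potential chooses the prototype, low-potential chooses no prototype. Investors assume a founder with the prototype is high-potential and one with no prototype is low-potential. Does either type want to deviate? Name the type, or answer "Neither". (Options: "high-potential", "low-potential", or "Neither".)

The prototype pays 31; no prototype pays 25.
high-potential: assigned the prototype, nets 31 − 5 = 26; deviating to no prototype nets 25.
low-potential: assigned no prototype, nets 25; deviating to the prototype nets 31 − 16 = 15.
Both types strictly prefer their assigned action; no profitable deviation.

Neither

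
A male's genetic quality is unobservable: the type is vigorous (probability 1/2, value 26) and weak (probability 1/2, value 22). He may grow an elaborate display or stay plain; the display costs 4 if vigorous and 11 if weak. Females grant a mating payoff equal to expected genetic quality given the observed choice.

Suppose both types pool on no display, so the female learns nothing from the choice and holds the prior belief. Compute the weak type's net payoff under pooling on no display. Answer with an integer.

24

Pooled mating payoff = 1/2·26 + 1/2·22 = 24.
weak pays no cost for no display, so net payoff = 24.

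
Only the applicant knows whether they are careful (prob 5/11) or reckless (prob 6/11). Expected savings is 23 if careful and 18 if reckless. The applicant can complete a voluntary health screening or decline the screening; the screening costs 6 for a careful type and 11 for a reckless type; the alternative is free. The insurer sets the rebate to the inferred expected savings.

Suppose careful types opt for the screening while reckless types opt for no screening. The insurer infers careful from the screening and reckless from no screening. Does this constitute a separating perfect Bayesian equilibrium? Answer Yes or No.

No

Under these beliefs, the screening earns rebate 23 and no screening earns rebate 18.
careful: the screening nets 23 − 6 = 17; no screening nets 18. careful would deviate to no screening.
reckless: the screening nets 23 − 11 = 12; no screening nets 18. reckless prefers no screening.
careful has a profitable deviation, so the profile is not an equilibrium.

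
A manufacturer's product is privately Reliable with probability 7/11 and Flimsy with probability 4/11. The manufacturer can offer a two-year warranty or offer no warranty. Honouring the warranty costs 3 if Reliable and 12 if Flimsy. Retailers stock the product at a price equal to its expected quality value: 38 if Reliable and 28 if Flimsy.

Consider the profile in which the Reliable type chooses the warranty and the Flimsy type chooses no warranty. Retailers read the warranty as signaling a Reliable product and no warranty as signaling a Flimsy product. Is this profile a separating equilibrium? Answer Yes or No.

Yes

Under these beliefs, the warranty earns price 38 and no warranty earns price 28.
Reliable: the warranty nets 38 − 3 = 35; no warranty nets 28. Reliable prefers the warranty.
Flimsy: the warranty nets 38 − 12 = 26; no warranty nets 28. Flimsy prefers no warranty.
Neither type deviates, so the separating profile is an equilibrium.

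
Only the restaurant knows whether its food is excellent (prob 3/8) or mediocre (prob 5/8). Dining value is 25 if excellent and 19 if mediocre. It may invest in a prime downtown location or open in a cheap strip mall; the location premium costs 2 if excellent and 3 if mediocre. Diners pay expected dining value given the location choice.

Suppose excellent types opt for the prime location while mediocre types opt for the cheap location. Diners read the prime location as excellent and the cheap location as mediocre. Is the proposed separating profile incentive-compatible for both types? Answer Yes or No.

Under these beliefs, the prime location earns price premium 25 and the cheap location earns price premium 19.
excellent: the prime location nets 25 − 2 = 23; the cheap location nets 19. excellent prefers the prime location.
mediocre: the prime location nets 25 − 3 = 22; the cheap location nets 19. mediocre would deviate to the prime location.
mediocre has a profitable deviation, so the profile is not an equilibrium.

No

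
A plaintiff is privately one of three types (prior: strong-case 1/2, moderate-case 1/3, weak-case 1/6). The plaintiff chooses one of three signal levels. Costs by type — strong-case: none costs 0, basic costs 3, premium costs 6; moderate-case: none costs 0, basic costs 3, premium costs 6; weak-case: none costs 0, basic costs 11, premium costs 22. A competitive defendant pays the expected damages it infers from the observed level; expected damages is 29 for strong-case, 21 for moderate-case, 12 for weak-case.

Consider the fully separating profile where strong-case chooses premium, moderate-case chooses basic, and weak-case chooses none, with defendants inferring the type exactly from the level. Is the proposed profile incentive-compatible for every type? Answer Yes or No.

Separating settlements: premium → 29, basic → 21, none → 12.
strong-case (assigned premium): none: 12 − 0 = 12; basic: 21 − 3 = 18; premium: 29 − 6 = 23. strong-case stays.
moderate-case (assigned basic): none: 12 − 0 = 12; basic: 21 − 3 = 18; premium: 29 − 6 = 23. moderate-case prefers premium.
weak-case (assigned none): none: 12 − 0 = 12; basic: 21 − 11 = 10; premium: 29 − 22 = 7. weak-case stays.
At least one type deviates; the separating profile fails.

No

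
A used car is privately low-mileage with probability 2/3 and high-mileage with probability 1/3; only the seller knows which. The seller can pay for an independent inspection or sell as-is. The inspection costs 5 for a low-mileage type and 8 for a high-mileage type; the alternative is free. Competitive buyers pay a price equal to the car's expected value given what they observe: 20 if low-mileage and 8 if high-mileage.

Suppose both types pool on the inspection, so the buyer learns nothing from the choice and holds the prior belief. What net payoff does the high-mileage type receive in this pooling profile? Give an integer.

Pooled price = 2/3·20 + 1/3·8 = 16.
high-mileage pays cost 8 for the inspection, so net payoff = 16 − 8 = 8.

8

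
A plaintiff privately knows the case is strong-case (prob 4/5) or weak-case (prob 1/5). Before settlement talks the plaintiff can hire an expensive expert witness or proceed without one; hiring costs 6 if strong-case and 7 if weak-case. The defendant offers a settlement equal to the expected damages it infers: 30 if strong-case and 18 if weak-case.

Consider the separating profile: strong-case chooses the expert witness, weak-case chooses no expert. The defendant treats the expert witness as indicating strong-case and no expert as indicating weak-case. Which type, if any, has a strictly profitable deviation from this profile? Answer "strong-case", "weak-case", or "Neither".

The expert witness pays 30; no expert pays 18.
strong-case: assigned the expert witness, nets 30 − 6 = 24; deviating to no expert nets 18.
weak-case: assigned no expert, nets 18; deviating to the expert witness nets 30 − 7 = 23.
The weak-case type gains 5 by deviating.

weak-case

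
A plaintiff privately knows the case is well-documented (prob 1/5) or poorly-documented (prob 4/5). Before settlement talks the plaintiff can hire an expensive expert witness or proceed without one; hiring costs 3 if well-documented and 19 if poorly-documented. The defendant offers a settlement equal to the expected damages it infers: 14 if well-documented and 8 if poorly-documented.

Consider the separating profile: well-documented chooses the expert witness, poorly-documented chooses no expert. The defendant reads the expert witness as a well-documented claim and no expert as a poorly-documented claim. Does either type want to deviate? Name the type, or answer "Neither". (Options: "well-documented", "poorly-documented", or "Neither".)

The expert witness pays 14; no expert pays 8.
well-documented: assigned the expert witness, nets 14 − 3 = 11; deviating to no expert nets 8.
poorly-documented: assigned no expert, nets 8; deviating to the expert witness nets 14 − 19 = -5.
Both types strictly prefer their assigned action; no profitable deviation.

Neither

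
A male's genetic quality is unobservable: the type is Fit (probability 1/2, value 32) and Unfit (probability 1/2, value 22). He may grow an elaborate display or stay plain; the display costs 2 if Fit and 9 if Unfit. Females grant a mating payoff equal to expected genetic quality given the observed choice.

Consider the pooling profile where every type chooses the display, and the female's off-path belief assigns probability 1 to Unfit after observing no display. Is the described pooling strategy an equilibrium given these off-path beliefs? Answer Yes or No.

On path, the female holds the prior and pays 1/2·32 + 1/2·22 = 27. Off path (no display), believing Unfit, it pays 22.
Fit: the display nets 27 − 2 = 25; no display nets 22. Fit stays.
Unfit: the display nets 27 − 9 = 18; no display nets 22. Unfit would deviate.
A type deviates, so pooling fails.

No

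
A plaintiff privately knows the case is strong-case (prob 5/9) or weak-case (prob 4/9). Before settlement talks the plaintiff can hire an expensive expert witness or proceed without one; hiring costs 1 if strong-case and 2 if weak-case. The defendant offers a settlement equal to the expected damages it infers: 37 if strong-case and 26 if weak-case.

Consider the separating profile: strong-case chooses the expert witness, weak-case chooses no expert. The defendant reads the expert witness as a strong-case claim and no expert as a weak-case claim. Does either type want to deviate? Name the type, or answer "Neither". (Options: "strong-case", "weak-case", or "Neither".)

The expert witness pays 37; no expert pays 26.
strong-case: assigned the expert witness, nets 37 − 1 = 36; deviating to no expert nets 26.
weak-case: assigned no expert, nets 26; deviating to the expert witness nets 37 − 2 = 35.
The weak-case type gains 9 by deviating.

weak-case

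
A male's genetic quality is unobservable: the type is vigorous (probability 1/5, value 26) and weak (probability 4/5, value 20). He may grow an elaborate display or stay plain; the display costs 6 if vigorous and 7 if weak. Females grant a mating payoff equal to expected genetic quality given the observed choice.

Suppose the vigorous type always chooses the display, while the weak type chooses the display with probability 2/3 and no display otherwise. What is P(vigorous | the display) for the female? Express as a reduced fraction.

3/11

P(the display) = (1/5)·1 + (4/5)·(2/3) = 11/15.
By Bayes' rule, P(vigorous | the display) = (1/5) / (11/15) = 3/11.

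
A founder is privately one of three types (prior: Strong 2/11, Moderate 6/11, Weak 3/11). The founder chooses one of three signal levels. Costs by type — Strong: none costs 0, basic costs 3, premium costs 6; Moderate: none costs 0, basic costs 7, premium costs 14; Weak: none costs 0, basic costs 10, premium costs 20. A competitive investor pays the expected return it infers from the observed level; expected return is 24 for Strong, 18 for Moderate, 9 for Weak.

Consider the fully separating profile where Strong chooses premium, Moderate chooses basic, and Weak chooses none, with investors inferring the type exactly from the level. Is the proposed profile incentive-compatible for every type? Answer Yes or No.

Yes

Separating valuations: premium → 24, basic → 18, none → 9.
Strong (assigned premium): none: 9 − 0 = 9; basic: 18 − 3 = 15; premium: 24 − 6 = 18. Strong stays.
Moderate (assigned basic): none: 9 − 0 = 9; basic: 18 − 7 = 11; premium: 24 − 14 = 10. Moderate stays.
Weak (assigned none): none: 9 − 0 = 9; basic: 18 − 10 = 8; premium: 24 − 20 = 4. Weak stays.
Every type prefers its assigned level; separation holds.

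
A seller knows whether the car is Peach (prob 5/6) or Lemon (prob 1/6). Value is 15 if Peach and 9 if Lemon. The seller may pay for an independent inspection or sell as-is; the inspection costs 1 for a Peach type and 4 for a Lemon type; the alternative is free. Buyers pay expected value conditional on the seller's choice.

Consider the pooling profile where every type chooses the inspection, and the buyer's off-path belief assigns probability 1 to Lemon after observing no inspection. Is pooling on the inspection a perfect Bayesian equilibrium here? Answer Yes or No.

On path, the buyer holds the prior and pays 5/6·15 + 1/6·9 = 14. Off path (no inspection), believing Lemon, it pays 9.
Peach: the inspection nets 14 − 1 = 13; no inspection nets 9. Peach stays.
Lemon: the inspection nets 14 − 4 = 10; no inspection nets 9. Lemon stays.
No type deviates, so pooling is sustained.

Yes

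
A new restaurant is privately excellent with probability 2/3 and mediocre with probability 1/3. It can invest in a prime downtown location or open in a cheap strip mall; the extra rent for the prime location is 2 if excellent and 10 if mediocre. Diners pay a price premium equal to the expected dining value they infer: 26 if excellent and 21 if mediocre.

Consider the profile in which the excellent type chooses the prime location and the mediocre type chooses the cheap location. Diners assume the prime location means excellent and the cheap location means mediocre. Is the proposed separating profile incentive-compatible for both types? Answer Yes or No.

Under these beliefs, the prime location earns price premium 26 and the cheap location earns price premium 21.
excellent: the prime location nets 26 − 2 = 24; the cheap location nets 21. excellent prefers the prime location.
mediocre: the prime location nets 26 − 10 = 16; the cheap location nets 21. mediocre prefers the cheap location.
Neither type deviates, so the separating profile is an equilibrium.

Yes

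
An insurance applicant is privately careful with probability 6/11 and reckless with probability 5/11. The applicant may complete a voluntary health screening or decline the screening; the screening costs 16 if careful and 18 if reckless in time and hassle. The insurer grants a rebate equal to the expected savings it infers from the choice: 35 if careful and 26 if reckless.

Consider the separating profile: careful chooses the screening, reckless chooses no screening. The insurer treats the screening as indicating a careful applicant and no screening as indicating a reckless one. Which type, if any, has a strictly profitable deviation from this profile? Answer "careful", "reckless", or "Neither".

The screening pays 35; no screening pays 26.
careful: assigned the screening, nets 35 − 16 = 19; deviating to no screening nets 26.
reckless: assigned no screening, nets 26; deviating to the screening nets 35 − 18 = 17.
The careful type gains 7 by deviating.

careful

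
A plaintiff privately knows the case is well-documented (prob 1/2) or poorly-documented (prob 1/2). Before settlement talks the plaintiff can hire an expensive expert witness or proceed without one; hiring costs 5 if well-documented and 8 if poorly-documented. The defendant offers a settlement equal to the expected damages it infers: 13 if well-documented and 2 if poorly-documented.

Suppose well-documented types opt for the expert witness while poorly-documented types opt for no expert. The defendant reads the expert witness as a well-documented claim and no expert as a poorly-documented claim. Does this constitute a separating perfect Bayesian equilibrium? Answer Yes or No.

No

Under these beliefs, the expert witness earns settlement 13 and no expert earns settlement 2.
well-documented: the expert witness nets 13 − 5 = 8; no expert nets 2. well-documented prefers the expert witness.
poorly-documented: the expert witness nets 13 − 8 = 5; no expert nets 2. poorly-documented would deviate to the expert witness.
poorly-documented has a profitable deviation, so the profile is not an equilibrium.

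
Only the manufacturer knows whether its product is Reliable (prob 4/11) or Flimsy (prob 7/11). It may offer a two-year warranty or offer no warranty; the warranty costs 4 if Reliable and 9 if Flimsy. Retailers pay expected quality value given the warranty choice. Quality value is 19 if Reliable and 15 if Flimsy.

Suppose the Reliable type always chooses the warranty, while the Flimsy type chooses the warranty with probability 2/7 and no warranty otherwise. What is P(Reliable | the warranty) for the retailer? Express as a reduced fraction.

2/3

P(the warranty) = (4/11)·1 + (7/11)·(2/7) = 6/11.
By Bayes' rule, P(Reliable | the warranty) = (4/11) / (6/11) = 2/3.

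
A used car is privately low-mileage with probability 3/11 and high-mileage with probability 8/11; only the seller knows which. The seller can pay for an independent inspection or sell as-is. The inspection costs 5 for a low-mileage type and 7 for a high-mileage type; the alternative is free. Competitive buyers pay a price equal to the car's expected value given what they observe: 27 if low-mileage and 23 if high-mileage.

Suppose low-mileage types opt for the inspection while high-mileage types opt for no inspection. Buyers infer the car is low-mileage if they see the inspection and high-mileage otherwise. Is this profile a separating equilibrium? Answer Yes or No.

Under these beliefs, the inspection earns price 27 and no inspection earns price 23.
low-mileage: the inspection nets 27 − 5 = 22; no inspection nets 23. low-mileage would deviate to no inspection.
high-mileage: the inspection nets 27 − 7 = 20; no inspection nets 23. high-mileage prefers no inspection.
low-mileage has a profitable deviation, so the profile is not an equilibrium.

No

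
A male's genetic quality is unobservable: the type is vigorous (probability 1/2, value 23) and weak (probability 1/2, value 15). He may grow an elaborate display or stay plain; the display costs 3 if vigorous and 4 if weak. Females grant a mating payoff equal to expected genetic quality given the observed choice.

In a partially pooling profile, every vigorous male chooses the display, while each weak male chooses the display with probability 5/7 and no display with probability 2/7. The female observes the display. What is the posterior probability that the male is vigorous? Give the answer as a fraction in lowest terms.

7/12

P(the display) = (1/2)·1 + (1/2)·(5/7) = 6/7.
By Bayes' rule, P(vigorous | the display) = (1/2) / (6/7) = 7/12.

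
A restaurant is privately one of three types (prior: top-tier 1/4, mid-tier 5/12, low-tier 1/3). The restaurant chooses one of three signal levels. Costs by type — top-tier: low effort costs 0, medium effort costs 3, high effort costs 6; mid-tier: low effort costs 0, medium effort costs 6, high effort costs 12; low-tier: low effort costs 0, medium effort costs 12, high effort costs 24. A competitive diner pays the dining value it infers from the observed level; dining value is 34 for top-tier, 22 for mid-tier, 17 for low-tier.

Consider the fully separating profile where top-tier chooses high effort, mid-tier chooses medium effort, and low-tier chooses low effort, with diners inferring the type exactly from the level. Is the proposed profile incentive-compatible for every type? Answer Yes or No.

No

Separating price premiums: high effort → 34, medium effort → 22, low effort → 17.
top-tier (assigned high effort): low effort: 17 − 0 = 17; medium effort: 22 − 3 = 19; high effort: 34 − 6 = 28. top-tier stays.
mid-tier (assigned medium effort): low effort: 17 − 0 = 17; medium effort: 22 − 6 = 16; high effort: 34 − 12 = 22. mid-tier prefers high effort.
low-tier (assigned low effort): low effort: 17 − 0 = 17; medium effort: 22 − 12 = 10; high effort: 34 − 24 = 10. low-tier stays.
At least one type deviates; the separating profile fails.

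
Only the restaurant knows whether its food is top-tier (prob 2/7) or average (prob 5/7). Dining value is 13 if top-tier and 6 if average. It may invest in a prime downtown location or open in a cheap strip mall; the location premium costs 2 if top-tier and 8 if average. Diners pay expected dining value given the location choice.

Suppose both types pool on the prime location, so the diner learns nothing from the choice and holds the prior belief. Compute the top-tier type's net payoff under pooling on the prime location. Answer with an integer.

Pooled price premium = 2/7·13 + 5/7·6 = 8.
top-tier pays cost 2 for the prime location, so net payoff = 8 − 2 = 6.

6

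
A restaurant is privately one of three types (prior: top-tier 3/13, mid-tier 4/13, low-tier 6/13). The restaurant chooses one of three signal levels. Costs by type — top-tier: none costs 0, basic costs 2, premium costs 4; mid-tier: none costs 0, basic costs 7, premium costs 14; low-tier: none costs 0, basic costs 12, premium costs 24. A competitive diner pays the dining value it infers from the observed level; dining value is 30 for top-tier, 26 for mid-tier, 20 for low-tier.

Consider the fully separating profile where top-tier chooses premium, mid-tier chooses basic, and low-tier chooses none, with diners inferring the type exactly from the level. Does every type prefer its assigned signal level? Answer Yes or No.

No

Separating price premiums: premium → 30, basic → 26, none → 20.
top-tier (assigned premium): none: 20 − 0 = 20; basic: 26 − 2 = 24; premium: 30 − 4 = 26. top-tier stays.
mid-tier (assigned basic): none: 20 − 0 = 20; basic: 26 − 7 = 19; premium: 30 − 14 = 16. mid-tier prefers none.
low-tier (assigned none): none: 20 − 0 = 20; basic: 26 − 12 = 14; premium: 30 − 24 = 6. low-tier stays.
At least one type deviates; the separating profile fails.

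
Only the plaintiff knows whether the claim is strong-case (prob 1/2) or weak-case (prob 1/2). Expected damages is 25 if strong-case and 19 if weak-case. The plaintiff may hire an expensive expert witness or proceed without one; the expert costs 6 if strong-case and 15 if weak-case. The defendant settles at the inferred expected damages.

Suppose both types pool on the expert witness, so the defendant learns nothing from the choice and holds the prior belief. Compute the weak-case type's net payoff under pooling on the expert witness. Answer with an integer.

7

Pooled settlement = 1/2·25 + 1/2·19 = 22.
weak-case pays cost 15 for the expert witness, so net payoff = 22 − 15 = 7.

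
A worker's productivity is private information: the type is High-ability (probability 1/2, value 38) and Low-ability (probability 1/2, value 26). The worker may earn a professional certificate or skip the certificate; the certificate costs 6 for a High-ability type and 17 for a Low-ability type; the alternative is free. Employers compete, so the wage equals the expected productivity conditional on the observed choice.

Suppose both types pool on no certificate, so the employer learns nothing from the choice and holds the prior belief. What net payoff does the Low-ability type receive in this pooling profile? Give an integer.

Pooled wage = 1/2·38 + 1/2·26 = 32.
Low-ability pays no cost for no certificate, so net payoff = 32.

32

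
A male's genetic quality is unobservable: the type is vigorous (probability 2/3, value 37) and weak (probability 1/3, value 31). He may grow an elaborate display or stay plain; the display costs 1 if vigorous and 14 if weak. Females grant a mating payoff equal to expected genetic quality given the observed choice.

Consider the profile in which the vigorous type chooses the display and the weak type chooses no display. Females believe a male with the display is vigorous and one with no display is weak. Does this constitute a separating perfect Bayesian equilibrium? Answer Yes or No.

Under these beliefs, the display earns mating payoff 37 and no display earns mating payoff 31.
vigorous: the display nets 37 − 1 = 36; no display nets 31. vigorous prefers the display.
weak: the display nets 37 − 14 = 23; no display nets 31. weak prefers no display.
Neither type deviates, so the separating profile is an equilibrium.

Yes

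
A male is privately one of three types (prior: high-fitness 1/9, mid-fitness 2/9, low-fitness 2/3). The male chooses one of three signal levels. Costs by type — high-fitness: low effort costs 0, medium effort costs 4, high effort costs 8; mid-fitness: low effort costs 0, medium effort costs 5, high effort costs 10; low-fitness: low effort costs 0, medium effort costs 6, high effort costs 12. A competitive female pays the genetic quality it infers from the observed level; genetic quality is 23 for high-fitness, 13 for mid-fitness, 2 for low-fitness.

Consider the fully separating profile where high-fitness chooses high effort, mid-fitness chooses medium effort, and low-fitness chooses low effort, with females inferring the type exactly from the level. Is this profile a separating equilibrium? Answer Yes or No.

Separating mating payoffs: high effort → 23, medium effort → 13, low effort → 2.
high-fitness (assigned high effort): low effort: 2 − 0 = 2; medium effort: 13 − 4 = 9; high effort: 23 − 8 = 15. high-fitness stays.
mid-fitness (assigned medium effort): low effort: 2 − 0 = 2; medium effort: 13 − 5 = 8; high effort: 23 − 10 = 13. mid-fitness prefers high effort.
low-fitness (assigned low effort): low effort: 2 − 0 = 2; medium effort: 13 − 6 = 7; high effort: 23 − 12 = 11. low-fitness prefers high effort.
At least one type deviates; the separating profile fails.

No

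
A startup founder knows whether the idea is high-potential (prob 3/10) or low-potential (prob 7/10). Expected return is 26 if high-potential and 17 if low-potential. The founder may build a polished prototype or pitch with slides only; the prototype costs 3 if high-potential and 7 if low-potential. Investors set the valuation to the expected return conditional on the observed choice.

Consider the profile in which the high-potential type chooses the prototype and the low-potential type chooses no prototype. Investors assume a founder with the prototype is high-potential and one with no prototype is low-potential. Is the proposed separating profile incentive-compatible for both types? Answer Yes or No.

No

Under these beliefs, the prototype earns valuation 26 and no prototype earns valuation 17.
high-potential: the prototype nets 26 − 3 = 23; no prototype nets 17. high-potential prefers the prototype.
low-potential: the prototype nets 26 − 7 = 19; no prototype nets 17. low-potential would deviate to the prototype.
low-potential has a profitable deviation, so the profile is not an equilibrium.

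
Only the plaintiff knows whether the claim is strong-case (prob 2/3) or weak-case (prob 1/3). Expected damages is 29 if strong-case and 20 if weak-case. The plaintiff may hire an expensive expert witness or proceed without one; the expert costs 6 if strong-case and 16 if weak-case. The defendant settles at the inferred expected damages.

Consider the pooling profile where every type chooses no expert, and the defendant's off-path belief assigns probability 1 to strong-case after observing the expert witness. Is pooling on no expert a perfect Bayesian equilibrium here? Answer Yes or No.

Yes

On path, the defendant holds the prior and pays 2/3·29 + 1/3·20 = 26. Off path (the expert witness), believing strong-case, it pays 29.
strong-case: no expert nets 26; the expert witness nets 29 − 6 = 23. strong-case stays.
weak-case: no expert nets 26; the expert witness nets 29 − 16 = 13. weak-case stays.
No type deviates, so pooling is sustained.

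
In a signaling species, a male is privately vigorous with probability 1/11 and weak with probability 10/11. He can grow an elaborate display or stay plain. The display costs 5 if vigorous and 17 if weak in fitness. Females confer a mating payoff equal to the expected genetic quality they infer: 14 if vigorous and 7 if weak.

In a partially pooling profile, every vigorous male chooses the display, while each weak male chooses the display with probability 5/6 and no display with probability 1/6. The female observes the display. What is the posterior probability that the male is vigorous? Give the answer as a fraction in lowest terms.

P(the display) = (1/11)·1 + (10/11)·(5/6) = 28/33.
By Bayes' rule, P(vigorous | the display) = (1/11) / (28/33) = 3/28.

3/28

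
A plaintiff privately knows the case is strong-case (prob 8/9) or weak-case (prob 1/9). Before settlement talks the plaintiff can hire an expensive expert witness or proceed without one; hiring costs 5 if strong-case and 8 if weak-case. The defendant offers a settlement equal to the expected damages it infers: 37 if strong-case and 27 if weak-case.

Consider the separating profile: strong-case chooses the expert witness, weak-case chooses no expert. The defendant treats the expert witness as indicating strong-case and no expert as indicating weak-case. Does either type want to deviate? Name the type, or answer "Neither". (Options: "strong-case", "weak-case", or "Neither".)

The expert witness pays 37; no expert pays 27.
strong-case: assigned the expert witness, nets 37 − 5 = 32; deviating to no expert nets 27.
weak-case: assigned no expert, nets 27; deviating to the expert witness nets 37 − 8 = 29.
The weak-case type gains 2 by deviating.

weak-case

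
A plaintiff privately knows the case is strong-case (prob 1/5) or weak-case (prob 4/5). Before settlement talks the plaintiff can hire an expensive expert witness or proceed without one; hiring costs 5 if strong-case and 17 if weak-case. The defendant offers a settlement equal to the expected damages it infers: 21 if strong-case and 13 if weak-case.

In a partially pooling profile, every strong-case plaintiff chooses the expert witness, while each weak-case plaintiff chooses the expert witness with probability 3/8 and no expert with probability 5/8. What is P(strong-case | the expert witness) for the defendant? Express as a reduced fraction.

P(the expert witness) = (1/5)·1 + (4/5)·(3/8) = 1/2.
By Bayes' rule, P(strong-case | the expert witness) = (1/5) / (1/2) = 2/5.

2/5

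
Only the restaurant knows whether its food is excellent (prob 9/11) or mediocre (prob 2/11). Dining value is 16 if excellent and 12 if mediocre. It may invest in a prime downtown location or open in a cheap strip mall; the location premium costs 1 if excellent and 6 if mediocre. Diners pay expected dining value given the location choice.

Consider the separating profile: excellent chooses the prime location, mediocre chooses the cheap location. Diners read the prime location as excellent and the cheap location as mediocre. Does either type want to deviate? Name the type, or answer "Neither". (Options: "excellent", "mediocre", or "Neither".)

The prime location pays 16; the cheap location pays 12.
excellent: assigned the prime location, nets 16 − 1 = 15; deviating to the cheap location nets 12.
mediocre: assigned the cheap location, nets 12; deviating to the prime location nets 16 − 6 = 10.
Both types strictly prefer their assigned action; no profitable deviation.

Neither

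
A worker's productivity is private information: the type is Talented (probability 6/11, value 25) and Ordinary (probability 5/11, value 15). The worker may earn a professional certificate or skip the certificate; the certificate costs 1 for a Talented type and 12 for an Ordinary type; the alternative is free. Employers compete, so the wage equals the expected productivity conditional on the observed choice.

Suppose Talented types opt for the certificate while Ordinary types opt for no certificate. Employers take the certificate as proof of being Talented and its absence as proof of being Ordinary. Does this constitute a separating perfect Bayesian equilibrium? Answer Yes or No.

Yes

Under these beliefs, the certificate earns wage 25 and no certificate earns wage 15.
Talented: the certificate nets 25 − 1 = 24; no certificate nets 15. Talented prefers the certificate.
Ordinary: the certificate nets 25 − 12 = 13; no certificate nets 15. Ordinary prefers no certificate.
Neither type deviates, so the separating profile is an equilibrium.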